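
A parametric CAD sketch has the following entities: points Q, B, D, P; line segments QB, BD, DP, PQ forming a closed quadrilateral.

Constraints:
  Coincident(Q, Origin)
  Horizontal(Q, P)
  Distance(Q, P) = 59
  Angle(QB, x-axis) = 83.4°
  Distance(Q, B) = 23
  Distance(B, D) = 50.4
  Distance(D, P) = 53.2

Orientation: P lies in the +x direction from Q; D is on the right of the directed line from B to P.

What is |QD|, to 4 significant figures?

29.46

Q is at the origin; Q and P share the same y with |QP| = 59.0 and P in +x, so P = (59.0, 0). QB runs at 83.4° with |QB| = 23.0, so B = (2.644, 22.85). D is determined by |BD| = 50.4 and |DP| = 53.2 together: it lies at the intersection of circle(B, 50.4) and circle(P, 53.2). With |BP| = 60.81, the foot of the radical line on BP is 28.02 from B and the perpendicular offset is √(50.4² − 28.02²) = 41.89. Taking the right-of-BP solution: D = (12.87, -26.50).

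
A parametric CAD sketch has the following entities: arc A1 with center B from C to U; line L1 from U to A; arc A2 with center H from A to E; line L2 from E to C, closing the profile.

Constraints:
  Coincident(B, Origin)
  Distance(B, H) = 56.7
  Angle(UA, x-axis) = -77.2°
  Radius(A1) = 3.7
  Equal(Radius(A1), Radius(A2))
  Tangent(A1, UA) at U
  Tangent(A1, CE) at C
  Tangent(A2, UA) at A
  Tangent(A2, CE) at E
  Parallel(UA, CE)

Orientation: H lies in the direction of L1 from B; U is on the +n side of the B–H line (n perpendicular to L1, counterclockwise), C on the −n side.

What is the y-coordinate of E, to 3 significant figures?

-56.1

Tangency of A1 to both parallel lines with radius 3.7 puts U and C at B ± 3.7·n: U = (3.61, 0.820), C = (-3.61, -0.820). Equal radii place A and E the same way about H: A = H + 3.7·n = (16.2, -54.5), E = H − 3.7·n = (8.95, -56.1). So E.y = -56.1.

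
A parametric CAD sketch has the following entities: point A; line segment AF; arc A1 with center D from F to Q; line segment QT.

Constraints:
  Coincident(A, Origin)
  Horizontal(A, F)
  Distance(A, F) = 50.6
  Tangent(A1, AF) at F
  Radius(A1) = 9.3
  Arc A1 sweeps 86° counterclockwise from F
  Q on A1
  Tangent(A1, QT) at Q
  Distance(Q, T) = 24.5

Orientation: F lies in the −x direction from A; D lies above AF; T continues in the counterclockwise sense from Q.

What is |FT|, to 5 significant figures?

34.868

On A1, F sits at bearing -90° from D; an 86° counterclockwise sweep puts Q at bearing -4°, so Q = D + 9.3·(cos -4°, sin -4°) = (-41.323, 8.6513). The tangent condition forces DQ to be normal to QT, so QT runs along (−sin -4°, cos -4°); with |QT| = 24.5, T = (-39.614, 33.092). Then |FT| = |T − F| = 34.868.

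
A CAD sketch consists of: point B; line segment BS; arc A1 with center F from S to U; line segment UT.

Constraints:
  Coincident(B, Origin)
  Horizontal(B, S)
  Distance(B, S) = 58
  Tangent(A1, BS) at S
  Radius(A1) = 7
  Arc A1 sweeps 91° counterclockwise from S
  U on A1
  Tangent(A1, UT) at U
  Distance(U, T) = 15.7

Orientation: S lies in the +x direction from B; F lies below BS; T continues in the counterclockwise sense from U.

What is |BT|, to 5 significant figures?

56.124

On A1, S sits at bearing 90° from F; a 91° counterclockwise sweep puts U at bearing 181°, so U = F + 7.0·(cos 181°, sin 181°) = (51.001, -7.1222). A1 meets UT tangentially, so FU is at right angles to UT, so UT runs along (−sin 181°, cos 181°); with |UT| = 15.7, T = (51.275, -22.820). Then |BT| = |T − B| = 56.124.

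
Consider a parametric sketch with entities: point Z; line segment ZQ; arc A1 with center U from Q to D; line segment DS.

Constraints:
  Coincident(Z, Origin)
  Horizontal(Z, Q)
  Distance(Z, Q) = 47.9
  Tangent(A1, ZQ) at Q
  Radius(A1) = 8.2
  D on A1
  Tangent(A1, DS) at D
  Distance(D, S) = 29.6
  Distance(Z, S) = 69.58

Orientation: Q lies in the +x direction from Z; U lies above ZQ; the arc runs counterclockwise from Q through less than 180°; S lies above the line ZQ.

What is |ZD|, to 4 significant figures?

56.54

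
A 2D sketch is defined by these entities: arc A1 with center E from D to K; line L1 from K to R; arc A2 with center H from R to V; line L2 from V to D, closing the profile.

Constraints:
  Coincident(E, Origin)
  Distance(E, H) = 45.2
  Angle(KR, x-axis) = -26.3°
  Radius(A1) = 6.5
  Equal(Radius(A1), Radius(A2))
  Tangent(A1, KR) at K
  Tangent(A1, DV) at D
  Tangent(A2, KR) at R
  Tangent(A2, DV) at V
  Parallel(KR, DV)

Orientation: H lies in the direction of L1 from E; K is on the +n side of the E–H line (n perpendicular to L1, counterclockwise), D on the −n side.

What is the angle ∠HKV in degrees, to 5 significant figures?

7.8625°

The slot axis is L1's direction at -26.3°, so u = (cos -26.3°, sin -26.3°) = (0.89649, -0.44307) and n = (−sin -26.3°, cos -26.3°) = (0.44307, 0.89649). E is at the origin and H lies 45.2 along u from E, so H = 45.2·u = (40.521, -20.027). Tangency of A1 to both parallel lines with radius 6.5 puts K and D at E ± 6.5·n: K = (2.8800, 5.8272), D = (-2.8800, -5.8272). Equal radii place R and V the same way about H: R = H + 6.5·n = (43.401, -14.200), V = H − 6.5·n = (37.641, -25.854). Then cos ∠HKV = KH·KV / (|KH||KV|), giving 7.8625°.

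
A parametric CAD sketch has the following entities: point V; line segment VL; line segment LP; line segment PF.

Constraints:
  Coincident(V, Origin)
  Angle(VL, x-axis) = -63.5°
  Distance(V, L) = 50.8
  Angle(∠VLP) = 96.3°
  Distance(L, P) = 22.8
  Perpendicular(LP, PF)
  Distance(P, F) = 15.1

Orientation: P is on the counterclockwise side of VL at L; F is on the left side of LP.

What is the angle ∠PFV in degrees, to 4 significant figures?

141.3°

∠VLP = 96.3°, so LP runs at -63.5° + (180° − 96.3°) = 20.20° from the x-axis; with |LP| = 22.8, P = L + 22.8·(cos 20.20°, sin 20.20°) = (44.06, -37.59). The perpendicularity gives PF at right angles to LP; with |PF| = 15.1 on the left of LP, F = P + 15.1·(-0.3453, 0.9385) = (38.85, -23.42). Then cos ∠PFV = FP·FV / (|FP||FV|), giving 141.3°.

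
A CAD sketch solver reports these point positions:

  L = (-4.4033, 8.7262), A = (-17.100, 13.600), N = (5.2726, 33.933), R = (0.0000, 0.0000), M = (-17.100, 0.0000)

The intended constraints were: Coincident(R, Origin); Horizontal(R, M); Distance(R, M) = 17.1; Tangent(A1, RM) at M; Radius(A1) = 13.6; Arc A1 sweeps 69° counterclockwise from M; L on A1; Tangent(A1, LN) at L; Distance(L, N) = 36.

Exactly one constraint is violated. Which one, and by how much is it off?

Distance(L, N) = 36 — off by 9.00.

R = (0.00, 0.00) ✓; R.y = 0.00, M.y = 0.00 ✓; |RM| = 17.10 ✓; ∠(AM, MR) = 90.00° ✓; |AM| = 13.60 ✓; bearing(A→L) − bearing(A→M) = 69.00° ✓; |AL| = 13.60 ✓; ∠(AL, LN) = 90.00° ✓; |LN| = 27.00 ✗.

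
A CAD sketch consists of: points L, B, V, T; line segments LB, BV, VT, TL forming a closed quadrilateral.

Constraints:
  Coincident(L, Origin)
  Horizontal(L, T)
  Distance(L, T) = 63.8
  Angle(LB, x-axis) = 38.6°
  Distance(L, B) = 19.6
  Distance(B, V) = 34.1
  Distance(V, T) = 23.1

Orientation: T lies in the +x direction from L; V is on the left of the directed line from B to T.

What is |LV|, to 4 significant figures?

52.08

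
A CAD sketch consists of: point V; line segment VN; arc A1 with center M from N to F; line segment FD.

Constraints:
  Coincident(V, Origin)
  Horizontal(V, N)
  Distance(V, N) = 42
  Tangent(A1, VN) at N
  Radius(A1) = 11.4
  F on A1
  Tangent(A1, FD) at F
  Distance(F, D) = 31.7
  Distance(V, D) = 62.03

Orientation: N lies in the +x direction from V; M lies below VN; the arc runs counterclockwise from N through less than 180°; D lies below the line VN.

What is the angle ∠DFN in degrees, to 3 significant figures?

125°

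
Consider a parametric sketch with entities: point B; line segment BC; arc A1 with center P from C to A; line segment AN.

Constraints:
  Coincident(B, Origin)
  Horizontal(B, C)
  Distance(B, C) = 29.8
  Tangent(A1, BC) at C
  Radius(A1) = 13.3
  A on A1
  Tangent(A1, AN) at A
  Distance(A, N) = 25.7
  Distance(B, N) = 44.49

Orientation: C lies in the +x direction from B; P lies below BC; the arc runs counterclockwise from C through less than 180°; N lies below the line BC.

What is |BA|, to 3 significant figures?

22.1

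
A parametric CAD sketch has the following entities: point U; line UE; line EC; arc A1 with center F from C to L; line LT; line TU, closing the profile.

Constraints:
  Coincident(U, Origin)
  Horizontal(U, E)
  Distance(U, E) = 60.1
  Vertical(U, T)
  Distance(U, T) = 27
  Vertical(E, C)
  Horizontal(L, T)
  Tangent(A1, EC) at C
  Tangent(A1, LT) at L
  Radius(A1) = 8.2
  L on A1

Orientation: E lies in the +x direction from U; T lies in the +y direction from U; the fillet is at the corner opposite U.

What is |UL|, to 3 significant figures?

58.5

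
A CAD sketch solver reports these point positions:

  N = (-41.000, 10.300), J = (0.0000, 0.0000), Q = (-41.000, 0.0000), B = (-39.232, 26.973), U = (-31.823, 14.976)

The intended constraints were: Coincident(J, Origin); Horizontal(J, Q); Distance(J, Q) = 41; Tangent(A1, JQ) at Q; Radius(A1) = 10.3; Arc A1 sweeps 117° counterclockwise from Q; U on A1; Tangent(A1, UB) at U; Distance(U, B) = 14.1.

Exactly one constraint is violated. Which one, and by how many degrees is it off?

Tangent(A1, UB) at U — off by 4.70°.

J = (0.00, 0.00) ✓; J.y = 0.00, Q.y = 0.00 ✓; |JQ| = 41.00 ✓; ∠(NQ, QJ) = 90.00° ✓; |NQ| = 10.30 ✓; bearing(N→U) − bearing(N→Q) = 117.0° ✓; |NU| = 10.30 ✓; ∠(NU, UB) = 85.30° ✗; |UB| = 14.10 ✓.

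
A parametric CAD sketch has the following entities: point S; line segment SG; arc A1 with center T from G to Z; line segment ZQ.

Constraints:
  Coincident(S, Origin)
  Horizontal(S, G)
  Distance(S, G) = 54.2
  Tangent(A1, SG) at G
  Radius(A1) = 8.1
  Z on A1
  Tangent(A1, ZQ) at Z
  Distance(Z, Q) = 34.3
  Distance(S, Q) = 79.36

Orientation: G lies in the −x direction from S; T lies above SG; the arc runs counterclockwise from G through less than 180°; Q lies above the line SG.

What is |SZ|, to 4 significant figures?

49.45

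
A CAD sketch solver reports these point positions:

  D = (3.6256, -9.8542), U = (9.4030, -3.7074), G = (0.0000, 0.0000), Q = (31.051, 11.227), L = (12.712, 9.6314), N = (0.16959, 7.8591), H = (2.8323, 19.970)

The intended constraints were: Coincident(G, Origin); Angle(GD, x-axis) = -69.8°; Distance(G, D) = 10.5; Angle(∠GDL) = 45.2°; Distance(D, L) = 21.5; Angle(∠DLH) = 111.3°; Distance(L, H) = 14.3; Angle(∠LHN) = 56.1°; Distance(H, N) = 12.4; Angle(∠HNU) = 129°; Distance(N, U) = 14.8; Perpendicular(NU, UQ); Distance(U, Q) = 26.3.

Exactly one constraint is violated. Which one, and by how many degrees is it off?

Perpendicular(NU, UQ) — off by 4.00°.

G = (0.00, 0.00) ✓; GD at -69.80° ✓; |GD| = 10.50 ✓; ∠GDL = 45.20° ✓; |DL| = 21.50 ✓; ∠DLH = 111.3° ✓; |LH| = 14.30 ✓; ∠LHN = 56.10° ✓; |HN| = 12.40 ✓; ∠HNU = 129.0° ✓; |NU| = 14.80 ✓; ∠(NU, UQ) = 86.00° ✗; |UQ| = 26.30 ✓.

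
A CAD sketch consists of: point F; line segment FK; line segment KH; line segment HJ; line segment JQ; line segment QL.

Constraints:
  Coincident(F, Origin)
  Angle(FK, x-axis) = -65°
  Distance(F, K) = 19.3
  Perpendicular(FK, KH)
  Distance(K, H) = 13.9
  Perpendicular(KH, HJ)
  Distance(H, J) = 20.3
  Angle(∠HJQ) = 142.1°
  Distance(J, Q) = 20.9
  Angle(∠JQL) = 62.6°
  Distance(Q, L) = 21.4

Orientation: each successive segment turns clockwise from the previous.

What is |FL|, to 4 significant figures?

8.119

F is at the origin; FK runs at -65.0° with length 19.3, so K = (8.157, -17.49). FK is perpendicular to KH, so KH runs at -155.0°; with |KH| = 13.9, H = (-4.441, -23.37). KH ⟂ HJ, so HJ runs at 115.0°; with |HJ| = 20.3, J = (-13.02, -4.968). ∠HJQ = 142.1° gives JQ at 77.10° from the x-axis; with |JQ| = 20.9, Q = (-8.354, 15.40). ∠JQL = 62.6° gives QL at -40.30° from the x-axis; with |QL| = 21.4, L = (7.967, 1.563). Then |FL| = |L − F| = 8.119.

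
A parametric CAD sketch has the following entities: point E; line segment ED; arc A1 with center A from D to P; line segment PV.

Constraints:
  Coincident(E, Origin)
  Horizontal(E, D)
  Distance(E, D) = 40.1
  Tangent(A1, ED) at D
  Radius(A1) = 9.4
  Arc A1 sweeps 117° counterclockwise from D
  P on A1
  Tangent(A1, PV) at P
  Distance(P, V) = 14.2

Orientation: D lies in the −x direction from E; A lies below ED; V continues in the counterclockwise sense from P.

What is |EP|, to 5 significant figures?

50.365

E is at the origin; ED is horizontal with |ED| = 40.1 and D on the −x side, so D = (-40.100, 0.0000). Tangency of A1 to ED means the radius AD is perpendicular to ED, so A = D + (0, -9.4) = (-40.100, -9.4000). On A1, D sits at bearing 90° from A; a 117° counterclockwise sweep puts P at bearing 207°, so P = A + 9.4·(cos 207°, sin 207°) = (-48.475, -13.668). Then |EP| = |P − E| = 50.365.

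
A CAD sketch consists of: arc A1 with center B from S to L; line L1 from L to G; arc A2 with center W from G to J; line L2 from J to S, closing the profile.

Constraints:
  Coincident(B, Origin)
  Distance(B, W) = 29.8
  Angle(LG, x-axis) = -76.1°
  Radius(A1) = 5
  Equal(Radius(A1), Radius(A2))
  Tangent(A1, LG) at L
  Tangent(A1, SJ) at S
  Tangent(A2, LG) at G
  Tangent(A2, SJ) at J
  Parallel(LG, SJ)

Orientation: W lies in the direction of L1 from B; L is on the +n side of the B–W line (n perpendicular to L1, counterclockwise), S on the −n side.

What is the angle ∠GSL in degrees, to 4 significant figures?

71.45°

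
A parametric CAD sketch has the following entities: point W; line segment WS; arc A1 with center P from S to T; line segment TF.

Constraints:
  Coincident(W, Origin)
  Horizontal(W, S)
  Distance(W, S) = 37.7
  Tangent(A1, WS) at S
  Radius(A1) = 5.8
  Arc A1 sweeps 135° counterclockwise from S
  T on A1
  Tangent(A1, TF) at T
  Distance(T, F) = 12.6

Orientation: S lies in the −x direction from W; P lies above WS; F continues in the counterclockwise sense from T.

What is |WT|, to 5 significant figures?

35.027

Since A1 is tangent to WS there, PS ⟂ WS, so P = S + (0, 5.8) = (-37.700, 5.8000). On A1, S sits at bearing -90° from P; a 135° counterclockwise sweep puts T at bearing 45°, so T = P + 5.8·(cos 45°, sin 45°) = (-33.599, 9.9012). Then |WT| = |T − W| = 35.027.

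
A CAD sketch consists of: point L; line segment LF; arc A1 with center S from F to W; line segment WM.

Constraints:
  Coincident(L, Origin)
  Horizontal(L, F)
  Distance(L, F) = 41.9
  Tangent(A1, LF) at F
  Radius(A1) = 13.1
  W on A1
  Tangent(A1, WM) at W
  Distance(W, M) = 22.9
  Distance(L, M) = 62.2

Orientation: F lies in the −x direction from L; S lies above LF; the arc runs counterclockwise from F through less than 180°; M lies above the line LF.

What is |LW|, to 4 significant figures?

39.55

Checks: |SW| = 13.10 ✓; ∠(SW, WM) = 90.00° ✓; |WM| = 22.90 ✓; |LM| = 62.20 ✓.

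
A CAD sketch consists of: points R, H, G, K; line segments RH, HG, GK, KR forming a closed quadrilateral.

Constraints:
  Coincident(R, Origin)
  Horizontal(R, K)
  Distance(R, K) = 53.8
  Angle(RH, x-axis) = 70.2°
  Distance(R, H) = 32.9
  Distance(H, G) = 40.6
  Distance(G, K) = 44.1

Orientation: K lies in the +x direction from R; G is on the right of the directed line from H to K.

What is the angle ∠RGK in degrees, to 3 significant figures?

126°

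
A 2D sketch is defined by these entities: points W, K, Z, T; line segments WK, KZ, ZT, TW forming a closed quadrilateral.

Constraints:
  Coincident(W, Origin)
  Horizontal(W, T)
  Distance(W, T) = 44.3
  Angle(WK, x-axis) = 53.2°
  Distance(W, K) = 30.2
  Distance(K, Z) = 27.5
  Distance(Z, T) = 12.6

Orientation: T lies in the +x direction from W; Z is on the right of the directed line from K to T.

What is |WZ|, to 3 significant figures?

31.7

W is at the origin; WT is horizontal with |WT| = 44.3 and T in +x, so T = (44.3, 0). WK runs at 53.2° with |WK| = 30.2, so K = (18.1, 24.2). Z is determined by |KZ| = 27.5 and |ZT| = 12.6 together: it lies at the intersection of circle(K, 27.5) and circle(T, 12.6). With |KT| = 35.7, the foot of the radical line on KT is 26.2 from K and the perpendicular offset is √(27.5² − 26.2²) = 8.33. Taking the right-of-KT solution: Z = (31.7, 0.288).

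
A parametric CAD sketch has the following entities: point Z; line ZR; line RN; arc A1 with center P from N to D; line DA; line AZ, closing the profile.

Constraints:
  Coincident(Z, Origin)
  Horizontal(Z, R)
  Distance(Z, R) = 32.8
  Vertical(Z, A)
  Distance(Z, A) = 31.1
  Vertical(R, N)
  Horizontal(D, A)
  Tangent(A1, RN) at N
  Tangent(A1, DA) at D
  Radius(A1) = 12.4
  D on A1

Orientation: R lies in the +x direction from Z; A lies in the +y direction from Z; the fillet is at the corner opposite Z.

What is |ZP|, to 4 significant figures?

27.67

Z is at the origin; ZR is horizontal with |ZR| = 32.8 and R on the +x side, so R = (32.80, 0.000). Z and A share the same x with |ZA| = 31.1 and A on the +y side, so A = (0.000, 31.10). The virtual corner opposite Z is at (32.80, 31.10). Since A1 is tangent to RN there, PN ⟂ RN and the tangent condition forces PD to be normal to DA, with radius 12.4, so the center P sits 12.4 in from both sides at P = (20.40, 18.70). Then |ZP| = |P − Z| = 27.67.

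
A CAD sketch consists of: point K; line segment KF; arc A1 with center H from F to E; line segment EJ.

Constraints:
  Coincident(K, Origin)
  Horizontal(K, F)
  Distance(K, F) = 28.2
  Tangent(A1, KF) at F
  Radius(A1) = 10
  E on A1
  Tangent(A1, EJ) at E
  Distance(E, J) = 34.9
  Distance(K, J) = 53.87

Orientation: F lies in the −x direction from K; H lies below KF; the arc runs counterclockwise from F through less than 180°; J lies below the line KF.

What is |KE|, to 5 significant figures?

39.913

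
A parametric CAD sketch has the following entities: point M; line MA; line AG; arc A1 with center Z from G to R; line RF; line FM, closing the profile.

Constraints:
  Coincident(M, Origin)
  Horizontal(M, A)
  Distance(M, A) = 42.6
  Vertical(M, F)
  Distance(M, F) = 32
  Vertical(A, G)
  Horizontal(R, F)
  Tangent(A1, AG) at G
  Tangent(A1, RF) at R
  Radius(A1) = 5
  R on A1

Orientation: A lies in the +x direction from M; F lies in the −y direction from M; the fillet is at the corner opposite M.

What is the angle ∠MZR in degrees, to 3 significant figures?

126°

M is at the origin; MA is horizontal with |MA| = 42.6 and A on the +x side, so A = (42.6, 0.00). MF is vertical with |MF| = 32.0 and F on the −y side, so F = (0.00, -32.0). The virtual corner opposite M is at (42.6, -32.0). Tangency of A1 to AG means the radius ZG is perpendicular to AG and A1 meets RF tangentially, so ZR is at right angles to RF, with radius 5.0, so the center Z sits 5.0 in from both sides at Z = (37.6, -27.0). That places the tangent points at G = (42.6, -27.0) on AG and R = (37.6, -32.0) on RF. Then cos ∠MZR = ZM·ZR / (|ZM||ZR|), giving 126°.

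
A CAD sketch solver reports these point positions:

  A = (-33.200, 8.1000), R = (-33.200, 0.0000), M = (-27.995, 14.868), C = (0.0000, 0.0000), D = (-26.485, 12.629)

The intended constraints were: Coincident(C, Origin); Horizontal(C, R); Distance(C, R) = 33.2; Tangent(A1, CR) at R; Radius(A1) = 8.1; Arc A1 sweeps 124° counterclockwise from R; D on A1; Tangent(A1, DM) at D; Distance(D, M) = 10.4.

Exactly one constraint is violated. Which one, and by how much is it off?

Distance(D, M) = 10.4 — off by 7.70.

C = (0.00, 0.00) ✓; C.y = 0.00, R.y = 0.00 ✓; |CR| = 33.20 ✓; ∠(AR, RC) = 90.00° ✓; |AR| = 8.100 ✓; bearing(A→D) − bearing(A→R) = 124.0° ✓; |AD| = 8.100 ✓; ∠(AD, DM) = 90.00° ✓; |DM| = 2.701 ✗.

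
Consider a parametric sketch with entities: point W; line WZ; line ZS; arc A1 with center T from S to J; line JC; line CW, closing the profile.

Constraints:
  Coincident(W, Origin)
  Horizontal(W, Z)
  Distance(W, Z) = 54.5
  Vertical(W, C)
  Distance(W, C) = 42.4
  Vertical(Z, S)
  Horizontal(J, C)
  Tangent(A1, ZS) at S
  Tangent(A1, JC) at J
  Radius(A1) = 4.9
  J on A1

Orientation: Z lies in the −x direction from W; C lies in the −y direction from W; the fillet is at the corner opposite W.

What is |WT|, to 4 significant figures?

62.18

W is at the origin; WZ is horizontal with |WZ| = 54.5 and Z on the −x side, so Z = (-54.50, 0.000). W and C share the same x with |WC| = 42.4 and C on the −y side, so C = (0.000, -42.40). The virtual corner opposite W is at (-54.50, -42.40). A1 meets ZS tangentially, so TS is at right angles to ZS and tangency of A1 to JC means the radius TJ is perpendicular to JC, with radius 4.9, so the center T sits 4.9 in from both sides at T = (-49.60, -37.50). Then |WT| = |T − W| = 62.18.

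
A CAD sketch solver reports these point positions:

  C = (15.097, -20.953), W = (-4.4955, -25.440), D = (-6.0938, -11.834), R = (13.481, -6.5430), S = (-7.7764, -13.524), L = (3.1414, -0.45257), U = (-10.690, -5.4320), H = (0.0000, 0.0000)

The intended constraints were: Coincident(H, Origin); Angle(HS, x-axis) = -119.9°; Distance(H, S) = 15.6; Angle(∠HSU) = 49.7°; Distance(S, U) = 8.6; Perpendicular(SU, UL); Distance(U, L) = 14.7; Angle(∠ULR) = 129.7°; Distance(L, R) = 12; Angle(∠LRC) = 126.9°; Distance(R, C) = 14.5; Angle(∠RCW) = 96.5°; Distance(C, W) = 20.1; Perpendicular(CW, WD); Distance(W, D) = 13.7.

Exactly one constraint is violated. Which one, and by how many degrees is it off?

Perpendicular(CW, WD) — off by 6.20°.

H = (0.00, 0.00) ✓; HS at -119.9° ✓; |HS| = 15.60 ✓; ∠HSU = 49.70° ✓; |SU| = 8.601 ✓; ∠(SU, UL) = 90.00° ✓; |UL| = 14.70 ✓; ∠ULR = 129.7° ✓; |LR| = 12.00 ✓; ∠LRC = 126.9° ✓; |RC| = 14.50 ✓; ∠RCW = 96.50° ✓; |CW| = 20.10 ✓; ∠(CW, WD) = 96.20° ✗; |WD| = 13.70 ✓.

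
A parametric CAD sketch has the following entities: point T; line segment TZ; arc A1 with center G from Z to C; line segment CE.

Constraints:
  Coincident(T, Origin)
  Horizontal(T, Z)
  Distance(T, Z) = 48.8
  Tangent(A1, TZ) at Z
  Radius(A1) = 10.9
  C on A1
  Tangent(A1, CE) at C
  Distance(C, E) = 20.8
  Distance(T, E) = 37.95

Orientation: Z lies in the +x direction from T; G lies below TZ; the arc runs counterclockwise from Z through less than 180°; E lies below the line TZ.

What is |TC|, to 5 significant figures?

39.617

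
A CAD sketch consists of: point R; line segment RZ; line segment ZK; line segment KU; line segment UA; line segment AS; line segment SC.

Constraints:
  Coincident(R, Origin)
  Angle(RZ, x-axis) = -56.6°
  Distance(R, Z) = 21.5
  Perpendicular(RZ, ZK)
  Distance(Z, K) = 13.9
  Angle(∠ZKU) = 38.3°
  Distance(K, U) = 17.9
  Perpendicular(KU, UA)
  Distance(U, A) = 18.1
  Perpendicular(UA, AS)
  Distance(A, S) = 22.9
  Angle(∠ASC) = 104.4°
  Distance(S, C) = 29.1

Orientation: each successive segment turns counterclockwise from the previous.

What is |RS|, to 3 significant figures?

39.4

R is at the origin; RZ runs at -56.6° with length 21.5, so Z = (11.8, -17.9). RZ ⟂ ZK, so ZK runs at 33.4°; with |ZK| = 13.9, K = (23.4, -10.3). ∠ZKU = 38.3° gives KU at 175° from the x-axis; with |KU| = 17.9, U = (5.61, -8.77). The perpendicularity gives UA at right angles to KU, so UA runs at -94.9°; with |UA| = 18.1, A = (4.06, -26.8). The perpendicularity gives AS at right angles to UA, so AS runs at -4.90°; with |AS| = 22.9, S = (26.9, -28.8). Then |RS| = |S − R| = 39.4.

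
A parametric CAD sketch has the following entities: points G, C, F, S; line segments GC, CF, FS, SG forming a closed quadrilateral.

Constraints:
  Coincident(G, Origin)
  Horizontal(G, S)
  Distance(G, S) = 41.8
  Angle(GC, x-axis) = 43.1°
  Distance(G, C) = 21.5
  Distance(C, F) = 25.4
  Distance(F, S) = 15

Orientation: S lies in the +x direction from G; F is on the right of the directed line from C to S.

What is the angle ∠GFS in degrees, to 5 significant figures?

137.36°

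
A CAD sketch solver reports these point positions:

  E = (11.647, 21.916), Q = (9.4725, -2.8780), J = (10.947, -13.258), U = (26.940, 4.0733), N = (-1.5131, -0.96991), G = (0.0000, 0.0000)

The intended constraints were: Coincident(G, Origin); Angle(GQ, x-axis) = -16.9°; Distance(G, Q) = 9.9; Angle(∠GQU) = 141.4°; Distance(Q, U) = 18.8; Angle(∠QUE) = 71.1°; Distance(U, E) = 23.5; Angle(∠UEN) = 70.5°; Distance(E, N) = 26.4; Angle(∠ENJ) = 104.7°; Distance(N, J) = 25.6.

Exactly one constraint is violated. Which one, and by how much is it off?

Distance(N, J) = 25.6 — off by 8.10.

G = (0.00, 0.00) ✓; GQ at -16.90° ✓; |GQ| = 9.900 ✓; ∠GQU = 141.4° ✓; |QU| = 18.80 ✓; ∠QUE = 71.10° ✓; |UE| = 23.50 ✓; ∠UEN = 70.50° ✓; |EN| = 26.40 ✓; ∠ENJ = 104.7° ✓; |NJ| = 17.50 ✗.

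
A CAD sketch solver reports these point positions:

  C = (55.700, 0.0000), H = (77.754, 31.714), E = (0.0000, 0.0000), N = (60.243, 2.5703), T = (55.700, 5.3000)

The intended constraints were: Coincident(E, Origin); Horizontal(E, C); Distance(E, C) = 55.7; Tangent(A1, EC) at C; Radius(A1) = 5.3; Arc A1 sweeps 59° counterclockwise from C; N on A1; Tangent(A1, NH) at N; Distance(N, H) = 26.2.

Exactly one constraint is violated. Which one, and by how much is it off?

Distance(N, H) = 26.2 — off by 7.80.

E = (0.00, 0.00) ✓; E.y = 0.00, C.y = 0.00 ✓; |EC| = 55.70 ✓; ∠(TC, CE) = 90.00° ✓; |TC| = 5.300 ✓; bearing(T→N) − bearing(T→C) = 59.00° ✓; |TN| = 5.300 ✓; ∠(TN, NH) = 90.00° ✓; |NH| = 34.00 ✗.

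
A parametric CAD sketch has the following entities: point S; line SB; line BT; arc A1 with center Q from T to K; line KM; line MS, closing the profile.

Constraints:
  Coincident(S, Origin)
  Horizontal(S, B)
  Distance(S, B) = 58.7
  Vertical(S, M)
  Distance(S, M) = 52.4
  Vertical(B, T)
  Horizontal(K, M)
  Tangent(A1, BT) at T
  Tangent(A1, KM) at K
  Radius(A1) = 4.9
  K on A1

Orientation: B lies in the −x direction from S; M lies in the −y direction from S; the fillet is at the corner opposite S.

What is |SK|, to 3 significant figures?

75.1

S is at the origin; SB is horizontal with |SB| = 58.7 and B on the −x side, so B = (-58.7, 0.00). SM is vertical with |SM| = 52.4 and M on the −y side, so M = (0.00, -52.4). The virtual corner opposite S is at (-58.7, -52.4). The tangent condition forces QT to be normal to BT and A1 meets KM tangentially, so QK is at right angles to KM, with radius 4.9, so the center Q sits 4.9 in from both sides at Q = (-53.8, -47.5). That places the tangent points at T = (-58.7, -47.5) on BT and K = (-53.8, -52.4) on KM. Then |SK| = |K − S| = 75.1.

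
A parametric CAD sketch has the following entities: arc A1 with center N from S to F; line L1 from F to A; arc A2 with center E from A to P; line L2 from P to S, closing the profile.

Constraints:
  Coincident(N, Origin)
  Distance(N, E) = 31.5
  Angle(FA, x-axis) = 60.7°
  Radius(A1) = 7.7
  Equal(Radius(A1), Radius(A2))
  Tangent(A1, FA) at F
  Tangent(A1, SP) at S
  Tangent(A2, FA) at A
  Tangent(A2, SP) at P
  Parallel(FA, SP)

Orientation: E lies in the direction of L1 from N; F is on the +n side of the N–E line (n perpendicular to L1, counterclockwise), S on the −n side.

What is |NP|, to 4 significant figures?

32.43

The slot axis is L1's direction at 60.7°, so u = (cos 60.7°, sin 60.7°) = (0.4894, 0.8721) and n = (−sin 60.7°, cos 60.7°) = (-0.8721, 0.4894). N is at the origin and E lies 31.5 along u from N, so E = 31.5·u = (15.42, 27.47). Tangency of A1 to both parallel lines with radius 7.7 puts F and S at N ± 7.7·n: F = (-6.715, 3.768), S = (6.715, -3.768). Equal radii place A and P the same way about E: A = E + 7.7·n = (8.701, 31.24), P = E − 7.7·n = (22.13, 23.70). Then |NP| = |P − N| = 32.43.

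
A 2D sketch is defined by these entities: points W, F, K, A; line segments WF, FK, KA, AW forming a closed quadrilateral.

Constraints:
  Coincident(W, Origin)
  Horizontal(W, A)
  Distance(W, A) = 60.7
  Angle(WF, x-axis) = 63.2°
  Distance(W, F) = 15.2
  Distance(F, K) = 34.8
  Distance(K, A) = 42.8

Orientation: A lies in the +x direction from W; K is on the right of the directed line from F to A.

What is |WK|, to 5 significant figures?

28.183

Checks: |FK| = 34.80 ✓; |KA| = 42.80 ✓.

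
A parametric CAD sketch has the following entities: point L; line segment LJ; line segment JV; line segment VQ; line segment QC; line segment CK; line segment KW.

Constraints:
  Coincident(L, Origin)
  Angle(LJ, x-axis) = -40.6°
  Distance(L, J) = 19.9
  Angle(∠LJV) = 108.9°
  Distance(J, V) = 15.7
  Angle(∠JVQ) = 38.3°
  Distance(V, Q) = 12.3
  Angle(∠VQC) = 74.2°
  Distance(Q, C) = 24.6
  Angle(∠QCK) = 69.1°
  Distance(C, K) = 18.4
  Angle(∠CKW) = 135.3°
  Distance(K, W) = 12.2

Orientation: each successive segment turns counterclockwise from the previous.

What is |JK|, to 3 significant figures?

21.7

L is at the origin; LJ runs at -40.6° with length 19.9, so J = (15.1, -13.0). ∠LJV = 108.9° gives JV at 30.5° from the x-axis; with |JV| = 15.7, V = (28.6, -4.98). ∠JVQ = 38.3° gives VQ at 172° from the x-axis; with |VQ| = 12.3, Q = (16.5, -3.31). ∠VQC = 74.2° gives QC at -82.0° from the x-axis; with |QC| = 24.6, C = (19.9, -27.7). ∠QCK = 69.1° gives CK at 28.9° from the x-axis; with |CK| = 18.4, K = (36.0, -18.8). Then |JK| = |K − J| = 21.7.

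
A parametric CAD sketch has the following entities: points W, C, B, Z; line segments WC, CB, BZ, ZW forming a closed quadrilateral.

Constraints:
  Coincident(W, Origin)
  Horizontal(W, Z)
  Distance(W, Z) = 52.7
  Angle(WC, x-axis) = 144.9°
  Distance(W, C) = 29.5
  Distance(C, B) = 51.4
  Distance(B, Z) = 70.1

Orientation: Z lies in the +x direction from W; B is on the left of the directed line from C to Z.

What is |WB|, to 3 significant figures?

56.4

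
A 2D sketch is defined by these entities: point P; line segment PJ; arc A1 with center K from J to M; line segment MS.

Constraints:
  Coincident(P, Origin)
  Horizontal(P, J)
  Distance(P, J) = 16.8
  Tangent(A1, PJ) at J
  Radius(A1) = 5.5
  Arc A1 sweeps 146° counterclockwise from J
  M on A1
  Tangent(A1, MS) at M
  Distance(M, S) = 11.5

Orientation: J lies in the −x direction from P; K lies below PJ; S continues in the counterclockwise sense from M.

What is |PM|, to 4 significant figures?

22.28

P is at the origin; PJ is horizontal with |PJ| = 16.8 and J on the −x side, so J = (-16.80, 0.000). A1 meets PJ tangentially, so KJ is at right angles to PJ, so K = J + (0, -5.5) = (-16.80, -5.500). On A1, J sits at bearing 90° from K; a 146° counterclockwise sweep puts M at bearing 236°, so M = K + 5.5·(cos 236°, sin 236°) = (-19.88, -10.06). Then |PM| = |M − P| = 22.28.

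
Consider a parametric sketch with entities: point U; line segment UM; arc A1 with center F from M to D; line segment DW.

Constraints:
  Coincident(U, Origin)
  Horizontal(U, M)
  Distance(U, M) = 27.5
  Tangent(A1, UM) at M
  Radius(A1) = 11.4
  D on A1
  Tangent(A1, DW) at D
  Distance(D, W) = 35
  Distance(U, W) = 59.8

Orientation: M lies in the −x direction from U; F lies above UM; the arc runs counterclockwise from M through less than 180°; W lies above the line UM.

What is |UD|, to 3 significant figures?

25.1

U is at the origin; U and M share the same y with |UM| = 27.5 and M on the −x side, so M = (-27.5, 0.00). A1 meets UM tangentially, so FM is at right angles to UM, so F = M + (0, 11.4) = (-27.5, 11.4). Since FD ⟂ DW (tangency), |FW| = √(11.4² + 35.0²) = 36.8 regardless of where D sits on A1. So W lies on both circle(U, 59.8) and circle(F, 36.8); the above-UM intersection is W = (-37.0, 47.0). D is the foot of the tangent from W: D = (-17.9, 17.6).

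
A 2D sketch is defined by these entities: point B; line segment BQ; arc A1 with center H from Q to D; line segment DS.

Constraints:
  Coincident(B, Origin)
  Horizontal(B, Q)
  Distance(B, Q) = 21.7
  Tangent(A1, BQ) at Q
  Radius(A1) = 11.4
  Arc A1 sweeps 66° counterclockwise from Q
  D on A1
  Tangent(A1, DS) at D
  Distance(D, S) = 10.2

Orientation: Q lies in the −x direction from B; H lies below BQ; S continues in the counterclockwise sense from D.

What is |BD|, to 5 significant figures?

32.819

B is at the origin; BQ is horizontal with |BQ| = 21.7 and Q on the −x side, so Q = (-21.700, 0.0000). A1 meets BQ tangentially, so HQ is at right angles to BQ, so H = Q + (0, -11.4) = (-21.700, -11.400). On A1, Q sits at bearing 90° from H; a 66° counterclockwise sweep puts D at bearing 156°, so D = H + 11.4·(cos 156°, sin 156°) = (-32.114, -6.7632). Then |BD| = |D − B| = 32.819.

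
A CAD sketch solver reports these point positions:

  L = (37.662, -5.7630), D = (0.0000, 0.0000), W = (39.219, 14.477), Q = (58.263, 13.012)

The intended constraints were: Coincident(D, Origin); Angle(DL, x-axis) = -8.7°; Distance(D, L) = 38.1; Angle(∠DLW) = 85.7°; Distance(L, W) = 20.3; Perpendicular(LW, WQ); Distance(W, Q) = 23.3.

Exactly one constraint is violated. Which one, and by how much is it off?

Distance(W, Q) = 23.3 — off by 4.20.

D = (0.00, 0.00) ✓; DL at -8.700° ✓; |DL| = 38.10 ✓; ∠DLW = 85.70° ✓; |LW| = 20.30 ✓; ∠(LW, WQ) = 90.00° ✓; |WQ| = 19.10 ✗.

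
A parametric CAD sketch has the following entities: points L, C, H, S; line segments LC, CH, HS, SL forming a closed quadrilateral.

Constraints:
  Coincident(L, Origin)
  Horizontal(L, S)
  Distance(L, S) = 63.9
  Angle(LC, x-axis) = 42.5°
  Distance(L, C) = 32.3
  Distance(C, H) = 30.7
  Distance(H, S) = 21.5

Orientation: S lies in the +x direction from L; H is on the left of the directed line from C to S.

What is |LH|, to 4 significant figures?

57.73

Checks: L.y = 0.00, S.y = 0.00 ✓; |CH| = 30.70 ✓; |HS| = 21.50 ✓.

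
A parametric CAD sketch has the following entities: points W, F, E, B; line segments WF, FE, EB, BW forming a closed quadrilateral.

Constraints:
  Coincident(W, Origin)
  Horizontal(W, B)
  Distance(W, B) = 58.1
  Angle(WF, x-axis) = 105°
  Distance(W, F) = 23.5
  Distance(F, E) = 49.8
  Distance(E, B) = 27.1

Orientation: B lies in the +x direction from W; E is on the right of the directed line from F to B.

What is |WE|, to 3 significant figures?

33.7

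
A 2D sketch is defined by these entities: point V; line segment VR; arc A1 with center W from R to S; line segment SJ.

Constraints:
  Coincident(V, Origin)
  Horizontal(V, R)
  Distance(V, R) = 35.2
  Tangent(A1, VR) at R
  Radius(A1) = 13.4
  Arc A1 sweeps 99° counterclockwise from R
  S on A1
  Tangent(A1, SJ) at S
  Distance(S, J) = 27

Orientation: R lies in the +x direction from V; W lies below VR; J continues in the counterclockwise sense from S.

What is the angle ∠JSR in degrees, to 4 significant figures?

130.5°

V is at the origin; V and R share the same y with |VR| = 35.2 and R on the +x side, so R = (35.20, 0.000). A1 meets VR tangentially, so WR is at right angles to VR, so W = R + (0, -13.4) = (35.20, -13.40). On A1, R sits at bearing 90° from W; a 99° counterclockwise sweep puts S at bearing 189°, so S = W + 13.4·(cos 189°, sin 189°) = (21.96, -15.50). The tangent condition forces WS to be normal to SJ, so SJ runs along (−sin 189°, cos 189°); with |SJ| = 27.0, J = (26.19, -42.16). Then cos ∠JSR = SJ·SR / (|SJ||SR|), giving 130.5°.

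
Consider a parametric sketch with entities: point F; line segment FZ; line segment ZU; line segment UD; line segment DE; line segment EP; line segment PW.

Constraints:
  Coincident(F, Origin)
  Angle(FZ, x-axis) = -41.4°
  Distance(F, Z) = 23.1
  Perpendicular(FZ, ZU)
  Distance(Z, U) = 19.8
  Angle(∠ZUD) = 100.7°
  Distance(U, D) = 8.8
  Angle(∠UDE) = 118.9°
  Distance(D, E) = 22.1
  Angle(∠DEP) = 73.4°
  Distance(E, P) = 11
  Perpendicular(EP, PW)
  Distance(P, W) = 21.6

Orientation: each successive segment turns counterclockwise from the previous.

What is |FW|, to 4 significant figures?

27.53

∠DEP = 73.4° gives EP at -64.40° from the x-axis; with |EP| = 11.0, P = (7.941, -6.858). EP is perpendicular to PW, so PW runs at 25.60°; with |PW| = 21.6, W = (27.42, 2.476). Then |FW| = |W − F| = 27.53.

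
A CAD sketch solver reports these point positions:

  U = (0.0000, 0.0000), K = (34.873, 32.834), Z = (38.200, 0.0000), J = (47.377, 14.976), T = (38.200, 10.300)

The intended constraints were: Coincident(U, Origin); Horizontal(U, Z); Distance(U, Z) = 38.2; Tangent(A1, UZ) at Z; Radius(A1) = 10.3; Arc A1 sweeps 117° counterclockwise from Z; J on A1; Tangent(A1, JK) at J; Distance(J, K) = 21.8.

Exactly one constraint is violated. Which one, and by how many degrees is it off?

Tangent(A1, JK) at J — off by 8.00°.

U = (0.00, 0.00) ✓; U.y = 0.00, Z.y = 0.00 ✓; |UZ| = 38.20 ✓; ∠(TZ, ZU) = 90.00° ✓; |TZ| = 10.30 ✓; bearing(T→J) − bearing(T→Z) = 117.0° ✓; |TJ| = 10.30 ✓; ∠(TJ, JK) = 82.00° ✗; |JK| = 21.80 ✓.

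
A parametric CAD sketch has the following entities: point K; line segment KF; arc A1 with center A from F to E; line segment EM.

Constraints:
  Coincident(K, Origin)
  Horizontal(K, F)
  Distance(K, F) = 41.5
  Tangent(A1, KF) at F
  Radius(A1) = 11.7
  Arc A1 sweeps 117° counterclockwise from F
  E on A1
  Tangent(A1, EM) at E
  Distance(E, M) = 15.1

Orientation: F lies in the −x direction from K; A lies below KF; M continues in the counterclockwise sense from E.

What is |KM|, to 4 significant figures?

54.40

K is at the origin; KF is horizontal with |KF| = 41.5 and F on the −x side, so F = (-41.50, 0.000). The tangent condition forces AF to be normal to KF, so A = F + (0, -11.7) = (-41.50, -11.70). On A1, F sits at bearing 90° from A; a 117° counterclockwise sweep puts E at bearing 207°, so E = A + 11.7·(cos 207°, sin 207°) = (-51.92, -17.01). Since A1 is tangent to EM there, AE ⟂ EM, so EM runs along (−sin 207°, cos 207°); with |EM| = 15.1, M = (-45.07, -30.47). Then |KM| = |M − K| = 54.40.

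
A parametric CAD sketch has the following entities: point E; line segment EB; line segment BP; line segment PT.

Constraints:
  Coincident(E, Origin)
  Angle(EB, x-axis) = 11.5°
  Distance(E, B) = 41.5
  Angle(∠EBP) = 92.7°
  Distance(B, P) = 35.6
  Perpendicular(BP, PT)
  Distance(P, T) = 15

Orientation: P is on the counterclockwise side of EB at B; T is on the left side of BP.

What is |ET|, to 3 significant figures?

45.9

E is at the origin; EB runs at 11.5° with length 41.5, so B = 41.5·(cos 11.5°, sin 11.5°) = (40.7, 8.27). ∠EBP = 92.7°, so BP runs at 11.5° + (180° − 92.7°) = 98.8° from the x-axis; with |BP| = 35.6, P = B + 35.6·(cos 98.8°, sin 98.8°) = (35.2, 43.5). BP ⟂ PT; with |PT| = 15.0 on the left of BP, T = P + 15.0·(-0.988, -0.153) = (20.4, 41.2). Then |ET| = |T − E| = 45.9.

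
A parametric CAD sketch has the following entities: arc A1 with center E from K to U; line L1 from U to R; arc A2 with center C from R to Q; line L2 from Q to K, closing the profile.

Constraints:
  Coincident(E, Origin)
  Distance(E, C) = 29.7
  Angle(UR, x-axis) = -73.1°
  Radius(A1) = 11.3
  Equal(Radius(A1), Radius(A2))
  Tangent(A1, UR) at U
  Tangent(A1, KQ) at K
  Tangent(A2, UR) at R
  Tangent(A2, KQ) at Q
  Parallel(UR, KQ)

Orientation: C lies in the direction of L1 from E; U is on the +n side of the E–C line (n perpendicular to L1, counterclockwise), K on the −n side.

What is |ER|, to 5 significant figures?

31.777

The slot axis is L1's direction at -73.1°, so u = (cos -73.1°, sin -73.1°) = (0.29070, -0.95681) and n = (−sin -73.1°, cos -73.1°) = (0.95681, 0.29070). E is at the origin and C lies 29.7 along u from E, so C = 29.7·u = (8.6339, -28.417). Tangency of A1 to both parallel lines with radius 11.3 puts U and K at E ± 11.3·n: U = (10.812, 3.2849), K = (-10.812, -3.2849). Equal radii place R and Q the same way about C: R = C + 11.3·n = (19.446, -25.132), Q = C − 11.3·n = (-2.1781, -31.702). Then |ER| = |R − E| = 31.777.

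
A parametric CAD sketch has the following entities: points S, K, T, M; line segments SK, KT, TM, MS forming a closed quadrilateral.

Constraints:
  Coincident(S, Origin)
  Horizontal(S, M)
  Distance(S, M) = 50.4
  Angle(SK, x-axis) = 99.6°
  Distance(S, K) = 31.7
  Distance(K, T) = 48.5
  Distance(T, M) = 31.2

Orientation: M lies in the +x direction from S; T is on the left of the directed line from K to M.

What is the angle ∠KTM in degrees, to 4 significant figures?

104.4°

Checks: |KT| = 48.50 ✓; |TM| = 31.20 ✓.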